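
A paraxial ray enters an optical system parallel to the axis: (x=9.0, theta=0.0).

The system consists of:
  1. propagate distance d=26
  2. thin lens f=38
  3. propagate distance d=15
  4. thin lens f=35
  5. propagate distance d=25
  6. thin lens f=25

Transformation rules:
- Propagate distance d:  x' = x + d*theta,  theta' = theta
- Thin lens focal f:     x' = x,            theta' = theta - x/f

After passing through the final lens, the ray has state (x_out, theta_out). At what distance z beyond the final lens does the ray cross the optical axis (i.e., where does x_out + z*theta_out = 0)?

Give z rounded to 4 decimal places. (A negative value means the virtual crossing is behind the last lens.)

Answer: -20.0311

Derivation:
Initial: x=9.0000 theta=0.0000
After 1 (propagate distance d=26): x=9.0000 theta=0.0000
After 2 (thin lens f=38): x=9.0000 theta=-9/38 (≈-0.2368)
After 3 (propagate distance d=15): x=207/38 (≈5.4474) theta=-9/38 (≈-0.2368)
After 4 (thin lens f=35): x=207/38 (≈5.4474) theta=-261/665 (≈-0.3925)
After 5 (propagate distance d=25): x=-1161/266 (≈-4.3647) theta=-261/665 (≈-0.3925)
After 6 (thin lens f=25): x=-1161/266 (≈-4.3647) theta=-207/950 (≈-0.2179)
z_focus = -x_out/theta_out = -(-1161/266)/(-207/950) = -3225/161 ≈ -20.0311
Rounded to 4 decimal places: z = -20.0311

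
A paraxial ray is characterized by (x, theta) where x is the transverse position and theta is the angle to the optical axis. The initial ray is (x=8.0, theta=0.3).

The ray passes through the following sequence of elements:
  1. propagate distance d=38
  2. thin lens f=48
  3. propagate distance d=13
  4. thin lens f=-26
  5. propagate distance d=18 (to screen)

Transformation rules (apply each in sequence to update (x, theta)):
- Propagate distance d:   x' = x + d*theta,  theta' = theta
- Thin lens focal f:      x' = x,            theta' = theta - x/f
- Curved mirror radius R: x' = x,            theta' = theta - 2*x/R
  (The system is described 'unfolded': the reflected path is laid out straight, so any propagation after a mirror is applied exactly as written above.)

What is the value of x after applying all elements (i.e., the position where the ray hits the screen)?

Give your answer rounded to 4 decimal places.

Answer: 28.6641

Derivation:
Initial: x=8.0000 theta=0.3000
After 1 (propagate distance d=38): x=19.4000 theta=0.3000
After 2 (thin lens f=48): x=19.4000 theta=-5/48 (≈-0.1042)
After 3 (propagate distance d=13): x=4331/240 (≈18.0458) theta=-5/48 (≈-0.1042)
After 4 (thin lens f=-26): x=4331/240 (≈18.0458) theta=1227/2080 (≈0.5899)
After 5 (propagate distance d=18 (to screen)): x=11179/390 (≈28.6641) theta=1227/2080 (≈0.5899)
Rounded to 4 decimal places: x = 28.6641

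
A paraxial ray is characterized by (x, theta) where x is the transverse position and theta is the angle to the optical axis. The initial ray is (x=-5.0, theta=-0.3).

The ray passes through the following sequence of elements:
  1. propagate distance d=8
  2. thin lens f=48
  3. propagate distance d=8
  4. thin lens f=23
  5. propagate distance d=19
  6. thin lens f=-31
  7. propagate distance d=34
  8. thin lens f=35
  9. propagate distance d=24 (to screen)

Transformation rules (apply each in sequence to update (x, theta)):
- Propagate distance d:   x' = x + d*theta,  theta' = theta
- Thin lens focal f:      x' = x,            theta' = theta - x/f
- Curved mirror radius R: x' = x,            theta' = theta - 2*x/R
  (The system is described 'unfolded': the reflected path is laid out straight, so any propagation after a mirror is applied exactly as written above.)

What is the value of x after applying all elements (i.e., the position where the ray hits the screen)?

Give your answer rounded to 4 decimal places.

Initial: x=-5.0000 theta=-0.3000
After 1 (propagate distance d=8): x=-7.4000 theta=-0.3000
After 2 (thin lens f=48): x=-7.4000 theta=-7/48 (≈-0.1458)
After 3 (propagate distance d=8): x=-257/30 (≈-8.5667) theta=-7/48 (≈-0.1458)
After 4 (thin lens f=23): x=-257/30 (≈-8.5667) theta=417/1840 (≈0.2266)
After 5 (propagate distance d=19): x=-23519/5520 (≈-4.2607) theta=417/1840 (≈0.2266)
After 6 (thin lens f=-31): x=-23519/5520 (≈-4.2607) theta=7631/85560 (≈0.0892)
After 7 (propagate distance d=34): x=-210181/171120 (≈-1.2283) theta=7631/85560 (≈0.0892)
After 8 (thin lens f=35): x=-210181/171120 (≈-1.2283) theta=248117/1996400 (≈0.1243)
After 9 (propagate distance d=24 (to screen)): x=10508089/5989200 (≈1.7545) theta=248117/1996400 (≈0.1243)
Rounded to 4 decimal places: x = 1.7545

Answer: 1.7545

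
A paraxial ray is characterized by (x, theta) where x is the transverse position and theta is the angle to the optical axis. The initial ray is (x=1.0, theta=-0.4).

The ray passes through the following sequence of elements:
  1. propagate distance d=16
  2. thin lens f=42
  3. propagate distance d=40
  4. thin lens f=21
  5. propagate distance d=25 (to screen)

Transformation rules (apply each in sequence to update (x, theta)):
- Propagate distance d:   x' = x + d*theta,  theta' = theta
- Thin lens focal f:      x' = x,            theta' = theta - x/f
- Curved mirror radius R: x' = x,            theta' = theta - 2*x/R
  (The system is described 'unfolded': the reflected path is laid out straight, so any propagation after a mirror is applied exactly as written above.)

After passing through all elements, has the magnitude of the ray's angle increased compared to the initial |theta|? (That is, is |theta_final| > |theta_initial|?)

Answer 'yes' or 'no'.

Initial: x=1.0000 theta=-0.4000
After 1 (propagate distance d=16): x=-5.4000 theta=-0.4000
After 2 (thin lens f=42): x=-5.4000 theta=-19/70 (≈-0.2714)
After 3 (propagate distance d=40): x=-569/35 (≈-16.2571) theta=-19/70 (≈-0.2714)
After 4 (thin lens f=21): x=-569/35 (≈-16.2571) theta=739/1470 (≈0.5027)
After 5 (propagate distance d=25 (to screen)): x=-5423/1470 (≈-3.6891) theta=739/1470 (≈0.5027)
|theta_initial|=0.4000 |theta_final|=739/1470 (≈0.5027) -> increased

Answer: yes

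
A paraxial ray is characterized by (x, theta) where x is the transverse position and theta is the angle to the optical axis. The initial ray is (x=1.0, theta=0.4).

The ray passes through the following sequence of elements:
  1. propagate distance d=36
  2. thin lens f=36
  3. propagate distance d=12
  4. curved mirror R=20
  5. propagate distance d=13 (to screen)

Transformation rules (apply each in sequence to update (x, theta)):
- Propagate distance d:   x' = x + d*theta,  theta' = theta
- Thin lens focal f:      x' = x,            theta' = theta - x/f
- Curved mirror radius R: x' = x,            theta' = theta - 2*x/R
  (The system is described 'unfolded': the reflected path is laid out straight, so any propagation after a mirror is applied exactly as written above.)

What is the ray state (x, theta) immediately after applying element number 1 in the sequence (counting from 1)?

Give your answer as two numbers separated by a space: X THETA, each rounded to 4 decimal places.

Initial: x=1.0000 theta=0.4000
After 1 (propagate distance d=36): x=15.4000 theta=0.4000
Rounded to 4 decimal places: x = 15.4000, theta = 0.4000

Answer: 15.4000 0.4000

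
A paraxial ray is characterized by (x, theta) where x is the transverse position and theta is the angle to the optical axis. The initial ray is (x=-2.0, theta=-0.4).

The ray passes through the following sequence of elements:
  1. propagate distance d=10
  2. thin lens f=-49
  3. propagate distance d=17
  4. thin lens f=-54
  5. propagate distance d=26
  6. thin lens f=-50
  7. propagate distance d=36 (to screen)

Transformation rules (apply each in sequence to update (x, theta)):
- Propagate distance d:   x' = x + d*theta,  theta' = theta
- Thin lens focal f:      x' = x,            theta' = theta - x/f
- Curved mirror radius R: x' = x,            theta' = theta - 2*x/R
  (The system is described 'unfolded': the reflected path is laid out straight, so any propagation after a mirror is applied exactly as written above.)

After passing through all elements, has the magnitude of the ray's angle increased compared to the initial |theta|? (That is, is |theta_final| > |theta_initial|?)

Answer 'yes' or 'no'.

Initial: x=-2.0000 theta=-0.4000
After 1 (propagate distance d=10): x=-6.0000 theta=-0.4000
After 2 (thin lens f=-49): x=-6.0000 theta=-128/245 (≈-0.5224)
After 3 (propagate distance d=17): x=-3646/245 (≈-14.8816) theta=-128/245 (≈-0.5224)
After 4 (thin lens f=-54): x=-3646/245 (≈-14.8816) theta=-5279/6615 (≈-0.7980)
After 5 (propagate distance d=26): x=-235696/6615 (≈-35.6305) theta=-5279/6615 (≈-0.7980)
After 6 (thin lens f=-50): x=-235696/6615 (≈-35.6305) theta=-35689/23625 (≈-1.5106)
After 7 (propagate distance d=36 (to screen)): x=-14886028/165375 (≈-90.0138) theta=-35689/23625 (≈-1.5106)
|theta_initial|=0.4000 |theta_final|=35689/23625 (≈1.5106) -> increased

Answer: yes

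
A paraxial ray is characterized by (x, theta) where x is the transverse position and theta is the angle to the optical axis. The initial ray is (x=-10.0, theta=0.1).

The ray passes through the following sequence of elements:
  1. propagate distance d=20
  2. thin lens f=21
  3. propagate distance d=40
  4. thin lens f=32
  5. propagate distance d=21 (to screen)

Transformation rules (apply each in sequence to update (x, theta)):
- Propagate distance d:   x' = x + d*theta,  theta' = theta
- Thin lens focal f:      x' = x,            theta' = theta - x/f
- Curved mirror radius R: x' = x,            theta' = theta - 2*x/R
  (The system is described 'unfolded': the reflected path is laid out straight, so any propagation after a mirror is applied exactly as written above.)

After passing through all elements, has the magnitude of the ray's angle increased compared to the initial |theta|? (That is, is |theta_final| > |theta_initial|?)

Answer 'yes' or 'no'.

Answer: yes

Derivation:
Initial: x=-10.0000 theta=0.1000
After 1 (propagate distance d=20): x=-8.0000 theta=0.1000
After 2 (thin lens f=21): x=-8.0000 theta=101/210 (≈0.4810)
After 3 (propagate distance d=40): x=236/21 (≈11.2381) theta=101/210 (≈0.4810)
After 4 (thin lens f=32): x=236/21 (≈11.2381) theta=109/840 (≈0.1298)
After 5 (propagate distance d=21 (to screen)): x=11729/840 (≈13.9631) theta=109/840 (≈0.1298)
|theta_initial|=0.1000 |theta_final|=109/840 (≈0.1298) -> increased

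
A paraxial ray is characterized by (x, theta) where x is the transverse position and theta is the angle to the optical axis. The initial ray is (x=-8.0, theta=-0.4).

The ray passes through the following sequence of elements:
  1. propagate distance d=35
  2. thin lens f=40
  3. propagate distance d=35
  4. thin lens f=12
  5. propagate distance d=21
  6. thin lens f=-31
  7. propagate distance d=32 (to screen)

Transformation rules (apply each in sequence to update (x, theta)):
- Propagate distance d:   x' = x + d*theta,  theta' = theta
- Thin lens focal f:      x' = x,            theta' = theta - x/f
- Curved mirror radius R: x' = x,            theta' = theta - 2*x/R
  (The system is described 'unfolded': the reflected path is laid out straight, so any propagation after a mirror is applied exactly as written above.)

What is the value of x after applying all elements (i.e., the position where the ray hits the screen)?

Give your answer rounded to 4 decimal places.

Initial: x=-8.0000 theta=-0.4000
After 1 (propagate distance d=35): x=-22.0000 theta=-0.4000
After 2 (thin lens f=40): x=-22.0000 theta=0.1500
After 3 (propagate distance d=35): x=-16.7500 theta=0.1500
After 4 (thin lens f=12): x=-16.7500 theta=371/240 (≈1.5458)
After 5 (propagate distance d=21): x=15.7125 theta=371/240 (≈1.5458)
After 6 (thin lens f=-31): x=15.7125 theta=1909/930 (≈2.0527)
After 7 (propagate distance d=32 (to screen)): x=121121/1488 (≈81.3985) theta=1909/930 (≈2.0527)
Rounded to 4 decimal places: x = 81.3985

Answer: 81.3985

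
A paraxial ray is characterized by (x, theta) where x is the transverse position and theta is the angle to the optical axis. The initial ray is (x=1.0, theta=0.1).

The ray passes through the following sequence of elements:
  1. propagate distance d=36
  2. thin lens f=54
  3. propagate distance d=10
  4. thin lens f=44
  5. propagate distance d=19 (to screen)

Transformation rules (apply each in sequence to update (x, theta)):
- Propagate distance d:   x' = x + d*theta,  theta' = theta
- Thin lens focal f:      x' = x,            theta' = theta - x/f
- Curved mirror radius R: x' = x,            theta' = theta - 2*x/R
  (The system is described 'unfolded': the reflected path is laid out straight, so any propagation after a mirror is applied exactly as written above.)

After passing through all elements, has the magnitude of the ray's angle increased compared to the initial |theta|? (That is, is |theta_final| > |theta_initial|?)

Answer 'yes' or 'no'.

Answer: no

Derivation:
Initial: x=1.0000 theta=0.1000
After 1 (propagate distance d=36): x=4.6000 theta=0.1000
After 2 (thin lens f=54): x=4.6000 theta=2/135 (≈0.0148)
After 3 (propagate distance d=10): x=641/135 (≈4.7481) theta=2/135 (≈0.0148)
After 4 (thin lens f=44): x=641/135 (≈4.7481) theta=-553/5940 (≈-0.0931)
After 5 (propagate distance d=19 (to screen)): x=5899/1980 (≈2.9793) theta=-553/5940 (≈-0.0931)
|theta_initial|=0.1000 |theta_final|=553/5940 (≈0.0931) -> not increased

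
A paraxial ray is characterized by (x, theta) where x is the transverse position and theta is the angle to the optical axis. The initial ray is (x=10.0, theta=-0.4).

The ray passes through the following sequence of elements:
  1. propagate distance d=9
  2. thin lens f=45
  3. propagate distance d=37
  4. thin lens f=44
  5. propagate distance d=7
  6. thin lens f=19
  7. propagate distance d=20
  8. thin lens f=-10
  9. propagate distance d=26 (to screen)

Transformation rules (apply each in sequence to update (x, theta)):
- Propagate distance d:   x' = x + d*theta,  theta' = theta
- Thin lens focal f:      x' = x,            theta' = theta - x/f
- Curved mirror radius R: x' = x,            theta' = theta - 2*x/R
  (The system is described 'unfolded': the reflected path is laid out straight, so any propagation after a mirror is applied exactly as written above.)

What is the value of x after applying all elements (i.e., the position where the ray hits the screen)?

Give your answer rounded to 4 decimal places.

Initial: x=10.0000 theta=-0.4000
After 1 (propagate distance d=9): x=6.4000 theta=-0.4000
After 2 (thin lens f=45): x=6.4000 theta=-122/225 (≈-0.5422)
After 3 (propagate distance d=37): x=-3074/225 (≈-13.6622) theta=-122/225 (≈-0.5422)
After 4 (thin lens f=44): x=-3074/225 (≈-13.6622) theta=-1147/4950 (≈-0.2317)
After 5 (propagate distance d=7): x=-25219/1650 (≈-15.2842) theta=-1147/4950 (≈-0.2317)
After 6 (thin lens f=19): x=-25219/1650 (≈-15.2842) theta=26932/47025 (≈0.5727)
After 7 (propagate distance d=20): x=-360203/94050 (≈-3.8299) theta=26932/47025 (≈0.5727)
After 8 (thin lens f=-10): x=-360203/94050 (≈-3.8299) theta=59479/313500 (≈0.1897)
After 9 (propagate distance d=26 (to screen)): x=259333/235125 (≈1.1030) theta=59479/313500 (≈0.1897)
Rounded to 4 decimal places: x = 1.1030

Answer: 1.1030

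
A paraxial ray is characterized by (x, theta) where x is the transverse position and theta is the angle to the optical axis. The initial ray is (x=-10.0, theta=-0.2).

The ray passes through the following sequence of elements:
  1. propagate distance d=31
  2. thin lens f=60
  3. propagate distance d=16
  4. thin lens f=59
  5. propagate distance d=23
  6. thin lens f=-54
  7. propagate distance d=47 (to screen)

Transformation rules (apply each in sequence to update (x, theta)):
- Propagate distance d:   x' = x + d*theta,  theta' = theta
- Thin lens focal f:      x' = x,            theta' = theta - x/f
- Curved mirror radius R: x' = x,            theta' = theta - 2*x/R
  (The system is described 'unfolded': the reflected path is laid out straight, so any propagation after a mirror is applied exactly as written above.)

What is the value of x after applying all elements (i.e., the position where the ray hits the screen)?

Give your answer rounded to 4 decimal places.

Answer: 1.1042

Derivation:
Initial: x=-10.0000 theta=-0.2000
After 1 (propagate distance d=31): x=-16.2000 theta=-0.2000
After 2 (thin lens f=60): x=-16.2000 theta=0.0700
After 3 (propagate distance d=16): x=-15.0800 theta=0.0700
After 4 (thin lens f=59): x=-15.0800 theta=1921/5900 (≈0.3256)
After 5 (propagate distance d=23): x=-44789/5900 (≈-7.5914) theta=1921/5900 (≈0.3256)
After 6 (thin lens f=-54): x=-44789/5900 (≈-7.5914) theta=11789/63720 (≈0.1850)
After 7 (propagate distance d=47 (to screen)): x=351809/318600 (≈1.1042) theta=11789/63720 (≈0.1850)
Rounded to 4 decimal places: x = 1.1042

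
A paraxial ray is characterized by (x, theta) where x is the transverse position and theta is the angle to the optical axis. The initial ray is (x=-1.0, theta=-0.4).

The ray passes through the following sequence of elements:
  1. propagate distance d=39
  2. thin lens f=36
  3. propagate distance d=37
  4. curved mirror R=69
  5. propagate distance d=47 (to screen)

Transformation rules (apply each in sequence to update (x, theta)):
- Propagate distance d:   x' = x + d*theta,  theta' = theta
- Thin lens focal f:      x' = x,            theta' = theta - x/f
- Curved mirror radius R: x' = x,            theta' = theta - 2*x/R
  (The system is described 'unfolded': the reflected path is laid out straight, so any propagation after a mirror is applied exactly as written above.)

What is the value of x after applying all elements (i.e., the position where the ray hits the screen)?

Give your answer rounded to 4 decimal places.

Answer: 8.0675

Derivation:
Initial: x=-1.0000 theta=-0.4000
After 1 (propagate distance d=39): x=-16.6000 theta=-0.4000
After 2 (thin lens f=36): x=-16.6000 theta=11/180 (≈0.0611)
After 3 (propagate distance d=37): x=-2581/180 (≈-14.3389) theta=11/180 (≈0.0611)
After 4 (curved mirror R=69): x=-2581/180 (≈-14.3389) theta=5921/12420 (≈0.4767)
After 5 (propagate distance d=47 (to screen)): x=50099/6210 (≈8.0675) theta=5921/12420 (≈0.4767)
Rounded to 4 decimal places: x = 8.0675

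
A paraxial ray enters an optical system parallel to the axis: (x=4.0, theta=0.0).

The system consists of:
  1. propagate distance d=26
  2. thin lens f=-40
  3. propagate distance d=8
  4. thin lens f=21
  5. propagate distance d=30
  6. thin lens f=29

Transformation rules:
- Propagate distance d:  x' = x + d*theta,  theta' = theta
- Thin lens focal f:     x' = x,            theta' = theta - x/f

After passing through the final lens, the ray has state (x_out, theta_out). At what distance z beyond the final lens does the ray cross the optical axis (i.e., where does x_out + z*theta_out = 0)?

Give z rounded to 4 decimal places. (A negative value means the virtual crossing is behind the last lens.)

Initial: x=4.0000 theta=0.0000
After 1 (propagate distance d=26): x=4.0000 theta=0.0000
After 2 (thin lens f=-40): x=4.0000 theta=0.1000
After 3 (propagate distance d=8): x=4.8000 theta=0.1000
After 4 (thin lens f=21): x=4.8000 theta=-9/70 (≈-0.1286)
After 5 (propagate distance d=30): x=33/35 (≈0.9429) theta=-9/70 (≈-0.1286)
After 6 (thin lens f=29): x=33/35 (≈0.9429) theta=-327/2030 (≈-0.1611)
z_focus = -x_out/theta_out = -(33/35)/(-327/2030) = 638/109 ≈ 5.8532
Rounded to 4 decimal places: z = 5.8532

Answer: 5.8532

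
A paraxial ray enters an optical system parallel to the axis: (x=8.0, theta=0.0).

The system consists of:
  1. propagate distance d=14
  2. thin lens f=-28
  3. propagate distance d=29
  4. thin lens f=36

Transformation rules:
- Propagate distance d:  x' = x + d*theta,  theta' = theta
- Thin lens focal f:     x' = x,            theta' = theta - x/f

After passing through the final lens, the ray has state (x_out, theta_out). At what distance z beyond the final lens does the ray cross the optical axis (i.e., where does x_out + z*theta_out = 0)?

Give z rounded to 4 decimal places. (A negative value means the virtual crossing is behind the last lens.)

Initial: x=8.0000 theta=0.0000
After 1 (propagate distance d=14): x=8.0000 theta=0.0000
After 2 (thin lens f=-28): x=8.0000 theta=2/7 (≈0.2857)
After 3 (propagate distance d=29): x=114/7 (≈16.2857) theta=2/7 (≈0.2857)
After 4 (thin lens f=36): x=114/7 (≈16.2857) theta=-1/6 (≈-0.1667)
z_focus = -x_out/theta_out = -(114/7)/(-1/6) = 684/7 ≈ 97.7143
Rounded to 4 decimal places: z = 97.7143

Answer: 97.7143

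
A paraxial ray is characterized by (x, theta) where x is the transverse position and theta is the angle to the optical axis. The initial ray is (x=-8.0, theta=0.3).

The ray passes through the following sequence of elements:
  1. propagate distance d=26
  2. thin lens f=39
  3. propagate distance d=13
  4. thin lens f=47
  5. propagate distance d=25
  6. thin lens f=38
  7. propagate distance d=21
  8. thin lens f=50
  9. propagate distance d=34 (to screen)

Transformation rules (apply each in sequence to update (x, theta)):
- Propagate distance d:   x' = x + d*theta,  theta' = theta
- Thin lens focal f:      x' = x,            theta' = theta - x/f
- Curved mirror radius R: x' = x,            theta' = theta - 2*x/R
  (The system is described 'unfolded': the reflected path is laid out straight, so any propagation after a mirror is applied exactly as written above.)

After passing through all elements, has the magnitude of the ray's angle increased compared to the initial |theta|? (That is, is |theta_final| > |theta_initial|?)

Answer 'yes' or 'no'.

Initial: x=-8.0000 theta=0.3000
After 1 (propagate distance d=26): x=-0.2000 theta=0.3000
After 2 (thin lens f=39): x=-0.2000 theta=119/390 (≈0.3051)
After 3 (propagate distance d=13): x=113/30 (≈3.7667) theta=119/390 (≈0.3051)
After 4 (thin lens f=47): x=113/30 (≈3.7667) theta=2062/9165 (≈0.2250)
After 5 (propagate distance d=25): x=57381/6110 (≈9.3913) theta=2062/9165 (≈0.2250)
After 6 (thin lens f=38): x=57381/6110 (≈9.3913) theta=-1187/53580 (≈-0.0222)
After 7 (propagate distance d=21): x=2072461/232180 (≈8.9261) theta=-1187/53580 (≈-0.0222)
After 8 (thin lens f=50): x=2072461/232180 (≈8.9261) theta=-6988933/34827000 (≈-0.2007)
After 9 (propagate distance d=34 (to screen)): x=18311357/8706750 (≈2.1031) theta=-6988933/34827000 (≈-0.2007)
|theta_initial|=0.3000 |theta_final|=6988933/34827000 (≈0.2007) -> not increased

Answer: no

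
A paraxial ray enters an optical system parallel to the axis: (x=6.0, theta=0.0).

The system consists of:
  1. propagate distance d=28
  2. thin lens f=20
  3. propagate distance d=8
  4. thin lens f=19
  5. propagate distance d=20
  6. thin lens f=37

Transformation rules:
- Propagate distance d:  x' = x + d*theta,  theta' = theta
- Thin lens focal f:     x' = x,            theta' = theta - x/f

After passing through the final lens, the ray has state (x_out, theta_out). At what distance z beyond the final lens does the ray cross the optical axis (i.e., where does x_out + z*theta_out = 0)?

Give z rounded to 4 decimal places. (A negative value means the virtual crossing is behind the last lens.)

Answer: -19.2106

Derivation:
Initial: x=6.0000 theta=0.0000
After 1 (propagate distance d=28): x=6.0000 theta=0.0000
After 2 (thin lens f=20): x=6.0000 theta=-0.3000
After 3 (propagate distance d=8): x=3.6000 theta=-0.3000
After 4 (thin lens f=19): x=3.6000 theta=-93/190 (≈-0.4895)
After 5 (propagate distance d=20): x=-588/95 (≈-6.1895) theta=-93/190 (≈-0.4895)
After 6 (thin lens f=37): x=-588/95 (≈-6.1895) theta=-453/1406 (≈-0.3222)
z_focus = -x_out/theta_out = -(-588/95)/(-453/1406) = -14504/755 ≈ -19.2106
Rounded to 4 decimal places: z = -19.2106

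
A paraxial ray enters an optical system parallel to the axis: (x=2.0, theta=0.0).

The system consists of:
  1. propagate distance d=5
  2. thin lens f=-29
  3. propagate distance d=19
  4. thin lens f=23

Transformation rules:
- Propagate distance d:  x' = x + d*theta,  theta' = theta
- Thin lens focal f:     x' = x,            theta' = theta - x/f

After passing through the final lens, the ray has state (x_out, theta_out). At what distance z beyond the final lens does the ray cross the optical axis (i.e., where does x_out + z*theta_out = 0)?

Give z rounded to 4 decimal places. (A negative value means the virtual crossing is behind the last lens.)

Initial: x=2.0000 theta=0.0000
After 1 (propagate distance d=5): x=2.0000 theta=0.0000
After 2 (thin lens f=-29): x=2.0000 theta=2/29 (≈0.0690)
After 3 (propagate distance d=19): x=96/29 (≈3.3103) theta=2/29 (≈0.0690)
After 4 (thin lens f=23): x=96/29 (≈3.3103) theta=-50/667 (≈-0.0750)
z_focus = -x_out/theta_out = -(96/29)/(-50/667) = 44.1600
Rounded to 4 decimal places: z = 44.1600

Answer: 44.1600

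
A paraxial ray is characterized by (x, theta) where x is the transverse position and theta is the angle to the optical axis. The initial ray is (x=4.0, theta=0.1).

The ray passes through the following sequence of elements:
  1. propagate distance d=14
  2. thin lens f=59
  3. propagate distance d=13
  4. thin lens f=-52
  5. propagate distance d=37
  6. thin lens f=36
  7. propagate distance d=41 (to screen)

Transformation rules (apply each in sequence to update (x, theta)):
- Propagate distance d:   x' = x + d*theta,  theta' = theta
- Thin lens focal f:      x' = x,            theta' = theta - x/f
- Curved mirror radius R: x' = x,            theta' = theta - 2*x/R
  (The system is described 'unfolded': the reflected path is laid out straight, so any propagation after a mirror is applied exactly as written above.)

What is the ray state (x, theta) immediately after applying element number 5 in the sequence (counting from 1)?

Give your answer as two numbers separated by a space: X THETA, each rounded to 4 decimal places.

Initial: x=4.0000 theta=0.1000
After 1 (propagate distance d=14): x=5.4000 theta=0.1000
After 2 (thin lens f=59): x=5.4000 theta=1/118 (≈0.0085)
After 3 (propagate distance d=13): x=3251/590 (≈5.5102) theta=1/118 (≈0.0085)
After 4 (thin lens f=-52): x=3251/590 (≈5.5102) theta=3511/30680 (≈0.1144)
After 5 (propagate distance d=37): x=298959/30680 (≈9.7444) theta=3511/30680 (≈0.1144)
Rounded to 4 decimal places: x = 9.7444, theta = 0.1144

Answer: 9.7444 0.1144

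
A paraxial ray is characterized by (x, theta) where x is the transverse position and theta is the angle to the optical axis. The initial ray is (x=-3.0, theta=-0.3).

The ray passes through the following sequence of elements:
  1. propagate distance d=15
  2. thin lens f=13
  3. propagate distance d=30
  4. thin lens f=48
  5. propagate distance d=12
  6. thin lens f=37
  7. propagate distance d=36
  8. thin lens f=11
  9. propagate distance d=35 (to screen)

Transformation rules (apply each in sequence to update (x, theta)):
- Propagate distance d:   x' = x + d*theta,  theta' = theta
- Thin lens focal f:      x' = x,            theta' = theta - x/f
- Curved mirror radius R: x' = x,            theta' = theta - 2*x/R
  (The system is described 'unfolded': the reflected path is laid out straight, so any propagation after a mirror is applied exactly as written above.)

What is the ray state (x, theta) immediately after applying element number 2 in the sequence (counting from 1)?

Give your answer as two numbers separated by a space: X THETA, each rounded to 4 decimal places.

Answer: -7.5000 0.2769

Derivation:
Initial: x=-3.0000 theta=-0.3000
After 1 (propagate distance d=15): x=-7.5000 theta=-0.3000
After 2 (thin lens f=13): x=-7.5000 theta=18/65 (≈0.2769)
Rounded to 4 decimal places: x = -7.5000, theta = 0.2769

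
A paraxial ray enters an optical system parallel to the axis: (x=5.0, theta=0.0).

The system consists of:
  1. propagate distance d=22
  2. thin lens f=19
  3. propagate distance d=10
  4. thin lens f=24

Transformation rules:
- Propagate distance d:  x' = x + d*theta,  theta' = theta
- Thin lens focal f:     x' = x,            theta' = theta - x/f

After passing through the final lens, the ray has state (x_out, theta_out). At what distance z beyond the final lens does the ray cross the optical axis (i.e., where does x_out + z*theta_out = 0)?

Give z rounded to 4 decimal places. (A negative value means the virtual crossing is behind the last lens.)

Answer: 6.5455

Derivation:
Initial: x=5.0000 theta=0.0000
After 1 (propagate distance d=22): x=5.0000 theta=0.0000
After 2 (thin lens f=19): x=5.0000 theta=-5/19 (≈-0.2632)
After 3 (propagate distance d=10): x=45/19 (≈2.3684) theta=-5/19 (≈-0.2632)
After 4 (thin lens f=24): x=45/19 (≈2.3684) theta=-55/152 (≈-0.3618)
z_focus = -x_out/theta_out = -(45/19)/(-55/152) = 72/11 ≈ 6.5455
Rounded to 4 decimal places: z = 6.5455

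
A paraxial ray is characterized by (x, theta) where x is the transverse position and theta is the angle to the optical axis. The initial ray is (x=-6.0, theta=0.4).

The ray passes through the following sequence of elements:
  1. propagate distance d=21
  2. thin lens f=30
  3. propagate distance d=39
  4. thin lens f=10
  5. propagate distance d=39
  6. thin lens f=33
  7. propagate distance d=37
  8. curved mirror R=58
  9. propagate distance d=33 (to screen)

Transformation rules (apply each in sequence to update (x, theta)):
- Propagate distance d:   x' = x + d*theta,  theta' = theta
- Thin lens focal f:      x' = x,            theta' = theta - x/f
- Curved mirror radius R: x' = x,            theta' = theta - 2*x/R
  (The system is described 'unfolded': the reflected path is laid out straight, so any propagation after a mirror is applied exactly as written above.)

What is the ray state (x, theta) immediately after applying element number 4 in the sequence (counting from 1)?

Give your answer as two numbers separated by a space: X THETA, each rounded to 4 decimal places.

Answer: 14.8800 -1.1680

Derivation:
Initial: x=-6.0000 theta=0.4000
After 1 (propagate distance d=21): x=2.4000 theta=0.4000
After 2 (thin lens f=30): x=2.4000 theta=0.3200
After 3 (propagate distance d=39): x=14.8800 theta=0.3200
After 4 (thin lens f=10): x=14.8800 theta=-1.1680
Rounded to 4 decimal places: x = 14.8800, theta = -1.1680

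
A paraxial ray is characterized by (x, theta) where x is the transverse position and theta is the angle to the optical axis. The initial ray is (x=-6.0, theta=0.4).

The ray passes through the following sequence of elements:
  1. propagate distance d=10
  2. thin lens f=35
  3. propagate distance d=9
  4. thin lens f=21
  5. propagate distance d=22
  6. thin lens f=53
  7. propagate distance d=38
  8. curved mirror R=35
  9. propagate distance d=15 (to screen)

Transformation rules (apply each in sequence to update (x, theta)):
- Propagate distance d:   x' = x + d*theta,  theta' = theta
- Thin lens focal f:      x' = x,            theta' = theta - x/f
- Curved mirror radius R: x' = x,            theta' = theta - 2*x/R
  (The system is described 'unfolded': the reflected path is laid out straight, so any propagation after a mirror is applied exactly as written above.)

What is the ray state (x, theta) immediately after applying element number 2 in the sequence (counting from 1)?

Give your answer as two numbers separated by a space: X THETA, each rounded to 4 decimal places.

Initial: x=-6.0000 theta=0.4000
After 1 (propagate distance d=10): x=-2.0000 theta=0.4000
After 2 (thin lens f=35): x=-2.0000 theta=16/35 (≈0.4571)
Rounded to 4 decimal places: x = -2.0000, theta = 0.4571

Answer: -2.0000 0.4571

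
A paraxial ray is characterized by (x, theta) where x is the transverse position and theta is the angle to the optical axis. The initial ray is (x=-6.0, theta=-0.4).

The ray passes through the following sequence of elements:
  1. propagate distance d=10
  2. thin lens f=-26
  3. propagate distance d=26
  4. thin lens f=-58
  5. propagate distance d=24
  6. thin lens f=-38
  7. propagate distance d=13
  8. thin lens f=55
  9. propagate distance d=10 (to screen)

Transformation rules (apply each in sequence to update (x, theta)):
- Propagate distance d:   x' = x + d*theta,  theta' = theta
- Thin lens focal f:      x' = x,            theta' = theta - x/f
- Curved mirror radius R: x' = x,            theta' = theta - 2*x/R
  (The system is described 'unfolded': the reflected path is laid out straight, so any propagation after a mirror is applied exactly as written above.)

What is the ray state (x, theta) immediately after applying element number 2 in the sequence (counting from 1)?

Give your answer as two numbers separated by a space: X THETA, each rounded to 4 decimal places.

Answer: -10.0000 -0.7846

Derivation:
Initial: x=-6.0000 theta=-0.4000
After 1 (propagate distance d=10): x=-10.0000 theta=-0.4000
After 2 (thin lens f=-26): x=-10.0000 theta=-51/65 (≈-0.7846)
Rounded to 4 decimal places: x = -10.0000, theta = -0.7846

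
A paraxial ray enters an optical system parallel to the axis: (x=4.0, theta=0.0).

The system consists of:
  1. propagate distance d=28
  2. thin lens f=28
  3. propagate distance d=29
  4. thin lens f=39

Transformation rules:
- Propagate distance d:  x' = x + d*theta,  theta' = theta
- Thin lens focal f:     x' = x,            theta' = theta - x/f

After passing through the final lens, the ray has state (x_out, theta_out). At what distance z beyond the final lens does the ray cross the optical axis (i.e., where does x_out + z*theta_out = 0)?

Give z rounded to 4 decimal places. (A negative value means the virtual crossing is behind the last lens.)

Initial: x=4.0000 theta=0.0000
After 1 (propagate distance d=28): x=4.0000 theta=0.0000
After 2 (thin lens f=28): x=4.0000 theta=-1/7 (≈-0.1429)
After 3 (propagate distance d=29): x=-1/7 (≈-0.1429) theta=-1/7 (≈-0.1429)
After 4 (thin lens f=39): x=-1/7 (≈-0.1429) theta=-38/273 (≈-0.1392)
z_focus = -x_out/theta_out = -(-1/7)/(-38/273) = -39/38 ≈ -1.0263
Rounded to 4 decimal places: z = -1.0263

Answer: -1.0263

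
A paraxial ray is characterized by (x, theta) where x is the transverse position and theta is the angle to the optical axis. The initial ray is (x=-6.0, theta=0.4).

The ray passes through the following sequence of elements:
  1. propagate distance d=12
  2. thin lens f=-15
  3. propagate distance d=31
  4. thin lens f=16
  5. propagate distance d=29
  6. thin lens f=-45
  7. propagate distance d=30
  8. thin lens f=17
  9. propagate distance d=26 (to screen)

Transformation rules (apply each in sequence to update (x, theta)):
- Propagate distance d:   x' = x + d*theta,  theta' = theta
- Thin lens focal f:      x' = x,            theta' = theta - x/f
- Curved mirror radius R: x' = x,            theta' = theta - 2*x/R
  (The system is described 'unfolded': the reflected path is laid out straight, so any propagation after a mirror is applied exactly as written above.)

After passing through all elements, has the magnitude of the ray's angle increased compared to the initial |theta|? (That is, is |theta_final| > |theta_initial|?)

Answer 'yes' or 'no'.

Answer: no

Derivation:
Initial: x=-6.0000 theta=0.4000
After 1 (propagate distance d=12): x=-1.2000 theta=0.4000
After 2 (thin lens f=-15): x=-1.2000 theta=0.3200
After 3 (propagate distance d=31): x=8.7200 theta=0.3200
After 4 (thin lens f=16): x=8.7200 theta=-0.2250
After 5 (propagate distance d=29): x=2.1950 theta=-0.2250
After 6 (thin lens f=-45): x=2.1950 theta=-793/4500 (≈-0.1762)
After 7 (propagate distance d=30): x=-371/120 (≈-3.0917) theta=-793/4500 (≈-0.1762)
After 8 (thin lens f=17): x=-371/120 (≈-3.0917) theta=863/153000 (≈0.0056)
After 9 (propagate distance d=26 (to screen)): x=-450587/153000 (≈-2.9450) theta=863/153000 (≈0.0056)
|theta_initial|=0.4000 |theta_final|=863/153000 (≈0.0056) -> not increased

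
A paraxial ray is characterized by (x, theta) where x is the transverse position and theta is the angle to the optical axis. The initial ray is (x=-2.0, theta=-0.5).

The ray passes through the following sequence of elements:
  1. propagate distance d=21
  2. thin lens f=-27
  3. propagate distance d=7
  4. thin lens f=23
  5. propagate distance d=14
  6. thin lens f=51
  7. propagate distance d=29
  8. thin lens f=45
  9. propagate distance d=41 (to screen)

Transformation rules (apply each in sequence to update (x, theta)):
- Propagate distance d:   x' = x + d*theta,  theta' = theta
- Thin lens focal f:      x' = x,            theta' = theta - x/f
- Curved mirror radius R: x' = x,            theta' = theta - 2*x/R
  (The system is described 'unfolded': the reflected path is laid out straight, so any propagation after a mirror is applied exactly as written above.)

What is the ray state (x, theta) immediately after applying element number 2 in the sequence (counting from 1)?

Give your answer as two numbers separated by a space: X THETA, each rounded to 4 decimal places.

Initial: x=-2.0000 theta=-0.5000
After 1 (propagate distance d=21): x=-12.5000 theta=-0.5000
After 2 (thin lens f=-27): x=-12.5000 theta=-26/27 (≈-0.9630)
Rounded to 4 decimal places: x = -12.5000, theta = -0.9630

Answer: -12.5000 -0.9630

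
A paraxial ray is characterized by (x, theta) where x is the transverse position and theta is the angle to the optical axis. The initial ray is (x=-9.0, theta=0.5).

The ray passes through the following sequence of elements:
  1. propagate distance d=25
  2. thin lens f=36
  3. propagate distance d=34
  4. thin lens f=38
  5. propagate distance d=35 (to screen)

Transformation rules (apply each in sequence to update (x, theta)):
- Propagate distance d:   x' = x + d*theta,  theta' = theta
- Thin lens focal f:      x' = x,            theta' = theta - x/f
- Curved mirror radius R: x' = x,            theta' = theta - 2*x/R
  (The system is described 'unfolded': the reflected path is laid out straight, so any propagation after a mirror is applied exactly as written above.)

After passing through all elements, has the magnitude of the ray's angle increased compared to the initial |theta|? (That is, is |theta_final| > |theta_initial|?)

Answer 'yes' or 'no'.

Answer: no

Derivation:
Initial: x=-9.0000 theta=0.5000
After 1 (propagate distance d=25): x=3.5000 theta=0.5000
After 2 (thin lens f=36): x=3.5000 theta=29/72 (≈0.4028)
After 3 (propagate distance d=34): x=619/36 (≈17.1944) theta=29/72 (≈0.4028)
After 4 (thin lens f=38): x=619/36 (≈17.1944) theta=-17/342 (≈-0.0497)
After 5 (propagate distance d=35 (to screen)): x=10571/684 (≈15.4547) theta=-17/342 (≈-0.0497)
|theta_initial|=0.5000 |theta_final|=17/342 (≈0.0497) -> not increased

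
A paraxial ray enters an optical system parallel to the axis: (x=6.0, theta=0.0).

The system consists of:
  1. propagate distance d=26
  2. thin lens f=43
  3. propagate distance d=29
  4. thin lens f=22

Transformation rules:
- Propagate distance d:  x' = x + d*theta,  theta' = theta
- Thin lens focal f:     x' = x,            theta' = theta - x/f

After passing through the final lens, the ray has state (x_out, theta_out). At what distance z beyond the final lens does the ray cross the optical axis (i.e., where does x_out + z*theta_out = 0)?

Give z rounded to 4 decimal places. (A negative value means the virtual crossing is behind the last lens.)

Answer: 8.5556

Derivation:
Initial: x=6.0000 theta=0.0000
After 1 (propagate distance d=26): x=6.0000 theta=0.0000
After 2 (thin lens f=43): x=6.0000 theta=-6/43 (≈-0.1395)
After 3 (propagate distance d=29): x=84/43 (≈1.9535) theta=-6/43 (≈-0.1395)
After 4 (thin lens f=22): x=84/43 (≈1.9535) theta=-108/473 (≈-0.2283)
z_focus = -x_out/theta_out = -(84/43)/(-108/473) = 77/9 ≈ 8.5556
Rounded to 4 decimal places: z = 8.5556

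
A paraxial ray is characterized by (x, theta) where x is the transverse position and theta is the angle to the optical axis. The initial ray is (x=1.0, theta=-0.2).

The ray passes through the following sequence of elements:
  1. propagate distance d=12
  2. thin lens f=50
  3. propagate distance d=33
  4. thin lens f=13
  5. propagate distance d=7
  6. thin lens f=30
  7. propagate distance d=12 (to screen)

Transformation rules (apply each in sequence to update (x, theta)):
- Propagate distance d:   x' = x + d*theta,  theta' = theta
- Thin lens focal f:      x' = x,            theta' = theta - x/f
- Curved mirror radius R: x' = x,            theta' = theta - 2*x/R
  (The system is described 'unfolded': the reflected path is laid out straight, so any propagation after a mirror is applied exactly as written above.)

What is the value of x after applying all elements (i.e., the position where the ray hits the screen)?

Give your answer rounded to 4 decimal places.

Answer: 1.7858

Derivation:
Initial: x=1.0000 theta=-0.2000
After 1 (propagate distance d=12): x=-1.4000 theta=-0.2000
After 2 (thin lens f=50): x=-1.4000 theta=-0.1720
After 3 (propagate distance d=33): x=-7.0760 theta=-0.1720
After 4 (thin lens f=13): x=-7.0760 theta=121/325 (≈0.3723)
After 5 (propagate distance d=7): x=-14527/3250 (≈-4.4698) theta=121/325 (≈0.3723)
After 6 (thin lens f=30): x=-14527/3250 (≈-4.4698) theta=50827/97500 (≈0.5213)
After 7 (propagate distance d=12 (to screen)): x=29019/16250 (≈1.7858) theta=50827/97500 (≈0.5213)
Rounded to 4 decimal places: x = 1.7858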